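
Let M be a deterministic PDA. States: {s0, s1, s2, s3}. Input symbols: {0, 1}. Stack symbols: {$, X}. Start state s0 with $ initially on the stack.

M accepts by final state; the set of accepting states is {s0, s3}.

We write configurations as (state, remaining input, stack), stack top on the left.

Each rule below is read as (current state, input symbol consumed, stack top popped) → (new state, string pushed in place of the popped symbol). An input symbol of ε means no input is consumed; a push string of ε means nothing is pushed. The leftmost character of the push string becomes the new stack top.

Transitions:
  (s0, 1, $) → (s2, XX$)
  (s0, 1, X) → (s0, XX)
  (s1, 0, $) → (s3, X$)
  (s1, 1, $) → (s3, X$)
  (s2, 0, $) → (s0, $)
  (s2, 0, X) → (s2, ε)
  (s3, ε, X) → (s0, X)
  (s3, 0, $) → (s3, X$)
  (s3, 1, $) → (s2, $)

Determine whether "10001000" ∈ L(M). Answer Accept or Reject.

(s0, 10001000, $) ⊢ (s2, 0001000, XX$) ⊢ (s2, 001000, X$) ⊢ (s2, 01000, $) ⊢ (s0, 1000, $) ⊢ (s2, 000, XX$) ⊢ (s2, 00, X$) ⊢ (s2, 0, $) ⊢ (s0, ε, $)
All input consumed; state s0 ∈ F.

Accept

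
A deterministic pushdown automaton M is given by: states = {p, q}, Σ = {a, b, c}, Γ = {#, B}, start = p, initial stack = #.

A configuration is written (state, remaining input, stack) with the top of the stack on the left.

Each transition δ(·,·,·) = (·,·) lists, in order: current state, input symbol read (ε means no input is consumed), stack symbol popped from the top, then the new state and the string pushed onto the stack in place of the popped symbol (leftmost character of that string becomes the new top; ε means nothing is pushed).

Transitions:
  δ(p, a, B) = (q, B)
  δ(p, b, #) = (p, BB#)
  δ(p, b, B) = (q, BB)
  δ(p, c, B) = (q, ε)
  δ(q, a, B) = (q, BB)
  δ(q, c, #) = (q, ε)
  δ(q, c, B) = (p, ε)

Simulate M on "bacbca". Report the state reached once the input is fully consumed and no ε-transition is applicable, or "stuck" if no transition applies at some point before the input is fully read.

q

(p, bacbca, #)
  read b, top #: go to p, push BB# → (p, acbca, BB#)
  read a, top B: go to q, push B → (q, cbca, BB#)
  read c, top B: go to p, push ε → (p, bca, B#)
  read b, top B: go to q, push BB → (q, ca, BB#)
  read c, top B: go to p, push ε → (p, a, B#)
  read a, top B: go to q, push B → (q, ε, B#)
All input consumed; M is in state q.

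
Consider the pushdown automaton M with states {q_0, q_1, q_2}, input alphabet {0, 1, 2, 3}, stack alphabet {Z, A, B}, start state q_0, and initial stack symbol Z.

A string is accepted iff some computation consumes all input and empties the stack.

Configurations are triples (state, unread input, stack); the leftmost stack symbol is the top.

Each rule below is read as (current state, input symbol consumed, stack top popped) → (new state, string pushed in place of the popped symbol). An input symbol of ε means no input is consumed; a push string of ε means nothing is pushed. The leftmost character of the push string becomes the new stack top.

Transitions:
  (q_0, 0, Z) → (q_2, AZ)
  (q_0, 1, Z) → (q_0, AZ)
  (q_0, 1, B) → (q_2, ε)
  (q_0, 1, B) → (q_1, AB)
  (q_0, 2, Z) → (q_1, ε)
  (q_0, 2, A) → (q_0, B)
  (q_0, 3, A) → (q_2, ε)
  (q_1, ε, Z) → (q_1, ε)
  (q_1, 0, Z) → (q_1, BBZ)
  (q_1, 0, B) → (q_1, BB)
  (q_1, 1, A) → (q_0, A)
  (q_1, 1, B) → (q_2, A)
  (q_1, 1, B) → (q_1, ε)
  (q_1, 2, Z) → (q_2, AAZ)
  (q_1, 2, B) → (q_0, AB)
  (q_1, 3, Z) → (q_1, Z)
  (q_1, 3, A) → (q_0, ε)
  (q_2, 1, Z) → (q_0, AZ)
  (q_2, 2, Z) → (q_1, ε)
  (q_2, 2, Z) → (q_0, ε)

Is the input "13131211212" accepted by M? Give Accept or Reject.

Accept

One accepting computation: (q_0, 13131211212, Z) ⊢ (q_0, 3131211212, AZ) ⊢ (q_2, 131211212, Z) ⊢ (q_0, 31211212, AZ) ⊢ (q_2, 1211212, Z) ⊢ (q_0, 211212, AZ) ⊢ (q_0, 11212, BZ) ⊢ (q_2, 1212, Z) ⊢ (q_0, 212, AZ) ⊢ (q_0, 12, BZ) ⊢ (q_2, 2, Z) ⊢ (q_1, ε, ε)
All input consumed and the stack is empty.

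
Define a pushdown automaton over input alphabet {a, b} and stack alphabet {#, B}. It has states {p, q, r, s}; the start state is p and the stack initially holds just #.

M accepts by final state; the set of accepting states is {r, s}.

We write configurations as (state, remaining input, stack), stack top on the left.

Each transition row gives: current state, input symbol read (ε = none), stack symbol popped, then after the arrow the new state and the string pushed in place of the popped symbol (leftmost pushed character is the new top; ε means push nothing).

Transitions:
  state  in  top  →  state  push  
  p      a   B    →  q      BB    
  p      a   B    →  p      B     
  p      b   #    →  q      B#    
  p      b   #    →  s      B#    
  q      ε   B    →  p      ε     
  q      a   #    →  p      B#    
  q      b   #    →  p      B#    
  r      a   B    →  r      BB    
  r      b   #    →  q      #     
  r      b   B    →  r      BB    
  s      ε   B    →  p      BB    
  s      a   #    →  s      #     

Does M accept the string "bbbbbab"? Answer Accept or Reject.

Reject

No computation consumes all input and reaches a final state.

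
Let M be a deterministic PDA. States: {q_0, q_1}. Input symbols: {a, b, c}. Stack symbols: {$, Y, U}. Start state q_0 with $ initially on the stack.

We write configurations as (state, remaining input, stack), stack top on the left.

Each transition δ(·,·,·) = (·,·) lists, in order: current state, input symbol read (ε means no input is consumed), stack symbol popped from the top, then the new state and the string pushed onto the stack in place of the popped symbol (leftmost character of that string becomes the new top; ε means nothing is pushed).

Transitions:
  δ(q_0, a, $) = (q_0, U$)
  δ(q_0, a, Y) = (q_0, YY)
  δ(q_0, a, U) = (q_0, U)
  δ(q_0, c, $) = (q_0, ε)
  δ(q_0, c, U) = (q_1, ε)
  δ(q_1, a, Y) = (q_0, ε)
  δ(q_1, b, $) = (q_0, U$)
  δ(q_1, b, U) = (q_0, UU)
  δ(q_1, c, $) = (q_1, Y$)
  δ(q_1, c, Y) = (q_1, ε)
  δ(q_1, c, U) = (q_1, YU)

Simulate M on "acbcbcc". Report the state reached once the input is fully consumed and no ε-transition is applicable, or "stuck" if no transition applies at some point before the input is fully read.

(q_0, acbcbcc, $)
  read a, top $: go to q_0, push U$ → (q_0, cbcbcc, U$)
  read c, top U: go to q_1, push ε → (q_1, bcbcc, $)
  read b, top $: go to q_0, push U$ → (q_0, cbcc, U$)
  read c, top U: go to q_1, push ε → (q_1, bcc, $)
  read b, top $: go to q_0, push U$ → (q_0, cc, U$)
  read c, top U: go to q_1, push ε → (q_1, c, $)
  read c, top $: go to q_1, push Y$ → (q_1, ε, Y$)
All input consumed; M is in state q_1.

q_1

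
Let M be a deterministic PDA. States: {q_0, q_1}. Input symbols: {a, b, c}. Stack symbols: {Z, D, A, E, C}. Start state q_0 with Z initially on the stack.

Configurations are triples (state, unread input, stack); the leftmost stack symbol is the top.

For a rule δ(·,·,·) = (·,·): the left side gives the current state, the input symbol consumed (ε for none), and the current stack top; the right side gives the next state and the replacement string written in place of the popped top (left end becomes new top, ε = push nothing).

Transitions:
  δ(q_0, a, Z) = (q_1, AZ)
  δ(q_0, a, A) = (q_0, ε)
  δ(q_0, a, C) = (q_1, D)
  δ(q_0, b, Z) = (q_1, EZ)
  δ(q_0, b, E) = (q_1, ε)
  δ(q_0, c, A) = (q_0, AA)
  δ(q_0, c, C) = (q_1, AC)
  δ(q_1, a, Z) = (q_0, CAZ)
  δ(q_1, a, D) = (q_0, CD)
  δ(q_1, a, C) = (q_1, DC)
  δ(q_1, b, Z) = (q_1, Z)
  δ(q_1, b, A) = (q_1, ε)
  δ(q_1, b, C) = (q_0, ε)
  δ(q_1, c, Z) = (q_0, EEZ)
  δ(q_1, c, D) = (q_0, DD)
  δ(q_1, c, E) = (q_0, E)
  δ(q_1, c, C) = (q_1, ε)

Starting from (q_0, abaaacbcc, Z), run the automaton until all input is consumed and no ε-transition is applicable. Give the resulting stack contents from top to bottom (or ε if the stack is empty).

DDAZ

(q_0, abaaacbcc, Z)
  read a, top Z: go to q_1, push AZ → (q_1, baaacbcc, AZ)
  read b, top A: go to q_1, push ε → (q_1, aaacbcc, Z)
  read a, top Z: go to q_0, push CAZ → (q_0, aacbcc, CAZ)
  read a, top C: go to q_1, push D → (q_1, acbcc, DAZ)
  read a, top D: go to q_0, push CD → (q_0, cbcc, CDAZ)
  read c, top C: go to q_1, push AC → (q_1, bcc, ACDAZ)
  read b, top A: go to q_1, push ε → (q_1, cc, CDAZ)
  read c, top C: go to q_1, push ε → (q_1, c, DAZ)
  read c, top D: go to q_0, push DD → (q_0, ε, DDAZ)
All input consumed in state q_0 with stack DDAZ.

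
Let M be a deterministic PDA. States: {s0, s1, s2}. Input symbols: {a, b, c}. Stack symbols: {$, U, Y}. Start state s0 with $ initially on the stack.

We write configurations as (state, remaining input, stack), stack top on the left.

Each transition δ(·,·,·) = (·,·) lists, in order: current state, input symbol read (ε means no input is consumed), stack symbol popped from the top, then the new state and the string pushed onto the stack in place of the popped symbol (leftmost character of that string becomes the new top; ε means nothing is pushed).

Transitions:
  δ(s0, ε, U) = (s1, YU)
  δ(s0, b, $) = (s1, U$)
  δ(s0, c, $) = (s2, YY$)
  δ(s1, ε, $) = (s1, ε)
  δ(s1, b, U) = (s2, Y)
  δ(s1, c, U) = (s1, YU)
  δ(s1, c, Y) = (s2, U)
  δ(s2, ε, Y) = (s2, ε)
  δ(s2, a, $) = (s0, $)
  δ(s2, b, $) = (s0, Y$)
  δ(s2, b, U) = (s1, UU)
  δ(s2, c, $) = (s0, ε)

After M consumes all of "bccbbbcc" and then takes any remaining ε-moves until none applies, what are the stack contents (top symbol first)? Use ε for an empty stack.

(s0, bccbbbcc, $) ⊢ (s1, ccbbbcc, U$) ⊢ (s1, cbbbcc, YU$) ⊢ (s2, bbbcc, UU$) ⊢ (s1, bbcc, UUU$) ⊢ (s2, bcc, YUU$) ⊢ (s2, bcc, UU$) ⊢ (s1, cc, UUU$) ⊢ (s1, c, YUUU$) ⊢ (s2, ε, UUUU$)
All input consumed in state s2 with stack UUUU$.

UUUU$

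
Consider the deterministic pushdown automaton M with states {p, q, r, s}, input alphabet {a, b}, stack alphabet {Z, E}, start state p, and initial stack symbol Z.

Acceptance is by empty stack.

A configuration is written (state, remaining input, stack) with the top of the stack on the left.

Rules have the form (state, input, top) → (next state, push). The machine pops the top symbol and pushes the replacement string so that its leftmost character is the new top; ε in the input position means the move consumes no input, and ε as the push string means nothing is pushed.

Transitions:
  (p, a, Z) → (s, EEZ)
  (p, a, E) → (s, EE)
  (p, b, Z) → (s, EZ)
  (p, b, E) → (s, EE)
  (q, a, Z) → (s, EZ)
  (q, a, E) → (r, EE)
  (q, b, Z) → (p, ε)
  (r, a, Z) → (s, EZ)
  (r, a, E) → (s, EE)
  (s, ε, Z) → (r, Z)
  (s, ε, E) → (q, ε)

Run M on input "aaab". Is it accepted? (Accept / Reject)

Reject

(p, aaab, Z)
  read a, top Z: go to s, push EEZ → (s, aab, EEZ)
  ε-move, top E: go to q, push ε → (q, aab, EZ)
  read a, top E: go to r, push EE → (r, ab, EEZ)
  read a, top E: go to s, push EE → (s, b, EEEZ)
  ε-move, top E: go to q, push ε → (q, b, EEZ)
No transition applies at (q, b, EEZ); input not fully consumed.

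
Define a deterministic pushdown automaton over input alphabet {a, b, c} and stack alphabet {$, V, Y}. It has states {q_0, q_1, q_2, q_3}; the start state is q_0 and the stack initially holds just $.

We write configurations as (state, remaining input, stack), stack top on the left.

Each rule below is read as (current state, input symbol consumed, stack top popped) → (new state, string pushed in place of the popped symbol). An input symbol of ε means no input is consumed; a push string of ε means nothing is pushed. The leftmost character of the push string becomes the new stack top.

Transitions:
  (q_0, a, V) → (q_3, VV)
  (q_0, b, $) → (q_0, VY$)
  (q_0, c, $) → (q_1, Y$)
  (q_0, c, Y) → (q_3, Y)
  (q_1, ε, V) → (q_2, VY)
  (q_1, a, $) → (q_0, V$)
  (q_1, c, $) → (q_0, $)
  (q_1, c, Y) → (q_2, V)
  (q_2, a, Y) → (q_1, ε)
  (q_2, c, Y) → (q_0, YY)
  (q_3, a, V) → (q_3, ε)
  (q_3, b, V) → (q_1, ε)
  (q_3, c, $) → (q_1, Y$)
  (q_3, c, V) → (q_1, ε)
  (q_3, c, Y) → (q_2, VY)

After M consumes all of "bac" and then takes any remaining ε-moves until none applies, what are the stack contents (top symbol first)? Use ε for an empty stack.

(q_0, bac, $)
  read b, top $: go to q_0, push VY$ → (q_0, ac, VY$)
  read a, top V: go to q_3, push VV → (q_3, c, VVY$)
  read c, top V: go to q_1, push ε → (q_1, ε, VY$)
  ε-move, top V: go to q_2, push VY → (q_2, ε, VYY$)
All input consumed in state q_2 with stack VYY$.

VYY$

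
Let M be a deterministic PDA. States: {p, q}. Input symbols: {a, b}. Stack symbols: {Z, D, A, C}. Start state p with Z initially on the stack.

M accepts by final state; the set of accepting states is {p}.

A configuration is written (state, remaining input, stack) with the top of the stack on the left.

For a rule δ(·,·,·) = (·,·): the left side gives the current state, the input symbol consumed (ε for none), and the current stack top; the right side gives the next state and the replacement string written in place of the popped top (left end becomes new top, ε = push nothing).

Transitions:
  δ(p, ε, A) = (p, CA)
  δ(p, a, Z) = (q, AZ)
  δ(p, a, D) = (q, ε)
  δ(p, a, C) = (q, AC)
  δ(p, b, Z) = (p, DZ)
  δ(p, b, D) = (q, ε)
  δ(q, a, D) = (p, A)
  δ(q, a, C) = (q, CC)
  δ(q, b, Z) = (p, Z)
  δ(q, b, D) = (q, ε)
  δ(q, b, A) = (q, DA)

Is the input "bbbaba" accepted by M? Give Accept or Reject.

Accept

(p, bbbaba, Z) ⊢ (p, bbaba, DZ) ⊢ (q, baba, Z) ⊢ (p, aba, Z) ⊢ (q, ba, AZ) ⊢ (q, a, DAZ) ⊢ (p, ε, AAZ)
All input consumed; state p ∈ F.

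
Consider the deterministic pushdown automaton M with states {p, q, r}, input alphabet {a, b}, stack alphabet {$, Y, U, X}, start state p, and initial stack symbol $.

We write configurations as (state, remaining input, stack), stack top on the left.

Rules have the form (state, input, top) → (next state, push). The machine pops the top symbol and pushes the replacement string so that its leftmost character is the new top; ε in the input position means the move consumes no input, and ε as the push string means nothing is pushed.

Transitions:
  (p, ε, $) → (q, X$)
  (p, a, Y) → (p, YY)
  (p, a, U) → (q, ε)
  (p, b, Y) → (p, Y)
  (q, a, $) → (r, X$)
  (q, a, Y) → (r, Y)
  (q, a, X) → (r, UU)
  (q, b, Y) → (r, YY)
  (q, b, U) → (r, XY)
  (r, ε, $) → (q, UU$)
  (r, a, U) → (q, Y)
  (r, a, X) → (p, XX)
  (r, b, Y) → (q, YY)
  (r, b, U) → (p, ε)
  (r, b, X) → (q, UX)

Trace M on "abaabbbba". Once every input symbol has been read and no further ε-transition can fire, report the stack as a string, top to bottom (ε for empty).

XXYXYX$

(p, abaabbbba, $)
  ε-move, top $: go to q, push X$ → (q, abaabbbba, X$)
  read a, top X: go to r, push UU → (r, baabbbba, UU$)
  read b, top U: go to p, push ε → (p, aabbbba, U$)
  read a, top U: go to q, push ε → (q, abbbba, $)
  read a, top $: go to r, push X$ → (r, bbbba, X$)
  read b, top X: go to q, push UX → (q, bbba, UX$)
  read b, top U: go to r, push XY → (r, bba, XYX$)
  read b, top X: go to q, push UX → (q, ba, UXYX$)
  read b, top U: go to r, push XY → (r, a, XYXYX$)
  read a, top X: go to p, push XX → (p, ε, XXYXYX$)
All input consumed in state p with stack XXYXYX$.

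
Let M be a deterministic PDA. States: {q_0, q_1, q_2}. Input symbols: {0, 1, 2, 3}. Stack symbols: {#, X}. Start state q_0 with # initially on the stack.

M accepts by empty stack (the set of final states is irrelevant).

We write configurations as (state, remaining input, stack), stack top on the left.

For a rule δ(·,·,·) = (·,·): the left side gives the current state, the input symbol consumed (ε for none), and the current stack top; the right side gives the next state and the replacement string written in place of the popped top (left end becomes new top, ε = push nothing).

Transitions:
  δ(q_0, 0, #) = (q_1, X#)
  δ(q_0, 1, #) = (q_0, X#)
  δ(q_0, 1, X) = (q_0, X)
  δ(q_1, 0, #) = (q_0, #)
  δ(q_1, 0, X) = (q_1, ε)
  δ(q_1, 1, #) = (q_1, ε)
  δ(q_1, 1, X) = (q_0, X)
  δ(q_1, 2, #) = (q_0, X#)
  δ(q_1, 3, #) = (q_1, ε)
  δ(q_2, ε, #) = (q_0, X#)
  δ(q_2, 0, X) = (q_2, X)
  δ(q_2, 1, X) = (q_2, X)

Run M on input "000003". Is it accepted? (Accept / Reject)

Accept

(q_0, 000003, #)
  read 0, top #: go to q_1, push X# → (q_1, 00003, X#)
  read 0, top X: go to q_1, push ε → (q_1, 0003, #)
  read 0, top #: go to q_0, push # → (q_0, 003, #)
  read 0, top #: go to q_1, push X# → (q_1, 03, X#)
  read 0, top X: go to q_1, push ε → (q_1, 3, #)
  read 3, top #: go to q_1, push ε → (q_1, ε, ε)
All input consumed and the stack is empty.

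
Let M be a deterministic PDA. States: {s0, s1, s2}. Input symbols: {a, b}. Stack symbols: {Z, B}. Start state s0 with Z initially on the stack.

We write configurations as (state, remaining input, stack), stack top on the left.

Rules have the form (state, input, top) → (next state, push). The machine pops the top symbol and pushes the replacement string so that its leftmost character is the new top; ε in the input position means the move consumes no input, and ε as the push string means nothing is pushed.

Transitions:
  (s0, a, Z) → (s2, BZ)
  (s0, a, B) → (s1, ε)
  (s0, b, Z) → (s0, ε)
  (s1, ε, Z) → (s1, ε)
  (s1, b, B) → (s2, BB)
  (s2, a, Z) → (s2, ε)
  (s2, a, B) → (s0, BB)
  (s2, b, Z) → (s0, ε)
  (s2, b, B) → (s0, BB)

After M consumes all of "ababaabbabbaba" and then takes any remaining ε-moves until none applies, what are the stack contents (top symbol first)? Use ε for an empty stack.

BBBBBBZ

(s0, ababaabbabbaba, Z)
  read a, top Z: go to s2, push BZ → (s2, babaabbabbaba, BZ)
  read b, top B: go to s0, push BB → (s0, abaabbabbaba, BBZ)
  read a, top B: go to s1, push ε → (s1, baabbabbaba, BZ)
  read b, top B: go to s2, push BB → (s2, aabbabbaba, BBZ)
  read a, top B: go to s0, push BB → (s0, abbabbaba, BBBZ)
  read a, top B: go to s1, push ε → (s1, bbabbaba, BBZ)
  read b, top B: go to s2, push BB → (s2, babbaba, BBBZ)
  read b, top B: go to s0, push BB → (s0, abbaba, BBBBZ)
  read a, top B: go to s1, push ε → (s1, bbaba, BBBZ)
  read b, top B: go to s2, push BB → (s2, baba, BBBBZ)
  read b, top B: go to s0, push BB → (s0, aba, BBBBBZ)
  read a, top B: go to s1, push ε → (s1, ba, BBBBZ)
  read b, top B: go to s2, push BB → (s2, a, BBBBBZ)
  read a, top B: go to s0, push BB → (s0, ε, BBBBBBZ)
All input consumed in state s0 with stack BBBBBBZ.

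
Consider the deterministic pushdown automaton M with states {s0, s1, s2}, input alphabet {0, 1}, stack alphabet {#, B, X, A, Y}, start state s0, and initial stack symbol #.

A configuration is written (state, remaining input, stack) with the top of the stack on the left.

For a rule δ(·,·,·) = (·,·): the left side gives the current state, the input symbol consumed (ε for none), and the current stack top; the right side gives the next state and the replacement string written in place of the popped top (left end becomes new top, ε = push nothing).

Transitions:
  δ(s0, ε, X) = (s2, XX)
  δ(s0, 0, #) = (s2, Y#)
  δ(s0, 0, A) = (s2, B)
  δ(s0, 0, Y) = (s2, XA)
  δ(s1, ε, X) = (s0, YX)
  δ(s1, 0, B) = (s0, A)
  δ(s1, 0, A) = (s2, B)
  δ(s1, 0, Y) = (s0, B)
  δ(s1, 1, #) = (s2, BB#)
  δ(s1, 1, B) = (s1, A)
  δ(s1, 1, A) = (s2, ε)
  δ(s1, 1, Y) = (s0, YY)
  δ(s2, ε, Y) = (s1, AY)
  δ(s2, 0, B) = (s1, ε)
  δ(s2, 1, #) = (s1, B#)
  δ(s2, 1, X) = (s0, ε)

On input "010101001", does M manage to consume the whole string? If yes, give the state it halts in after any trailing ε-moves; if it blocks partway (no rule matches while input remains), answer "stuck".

stuck

(s0, 010101001, #)
  read 0, top #: go to s2, push Y# → (s2, 10101001, Y#)
  ε-move, top Y: go to s1, push AY → (s1, 10101001, AY#)
  read 1, top A: go to s2, push ε → (s2, 0101001, Y#)
  ε-move, top Y: go to s1, push AY → (s1, 0101001, AY#)
  read 0, top A: go to s2, push B → (s2, 101001, BY#)
No transition for (s2, 1, top B); M blocks with input 101001 remaining.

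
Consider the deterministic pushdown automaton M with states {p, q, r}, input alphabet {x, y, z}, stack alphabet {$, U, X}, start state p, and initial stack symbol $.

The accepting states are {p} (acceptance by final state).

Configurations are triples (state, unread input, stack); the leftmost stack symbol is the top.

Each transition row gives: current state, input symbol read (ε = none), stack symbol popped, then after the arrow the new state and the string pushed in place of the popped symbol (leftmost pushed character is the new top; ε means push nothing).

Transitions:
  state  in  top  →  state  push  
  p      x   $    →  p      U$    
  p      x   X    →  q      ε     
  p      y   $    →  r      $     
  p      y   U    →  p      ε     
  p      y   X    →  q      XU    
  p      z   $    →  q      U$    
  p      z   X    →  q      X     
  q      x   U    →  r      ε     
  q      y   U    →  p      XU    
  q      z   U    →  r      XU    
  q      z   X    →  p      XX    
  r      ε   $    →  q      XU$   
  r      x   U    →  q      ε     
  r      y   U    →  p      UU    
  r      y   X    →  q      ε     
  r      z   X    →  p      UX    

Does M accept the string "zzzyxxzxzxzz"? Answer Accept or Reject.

(p, zzzyxxzxzxzz, $)
  read z, top $: go to q, push U$ → (q, zzyxxzxzxzz, U$)
  read z, top U: go to r, push XU → (r, zyxxzxzxzz, XU$)
  read z, top X: go to p, push UX → (p, yxxzxzxzz, UXU$)
  read y, top U: go to p, push ε → (p, xxzxzxzz, XU$)
  read x, top X: go to q, push ε → (q, xzxzxzz, U$)
  read x, top U: go to r, push ε → (r, zxzxzz, $)
  ε-move, top $: go to q, push XU$ → (q, zxzxzz, XU$)
  read z, top X: go to p, push XX → (p, xzxzz, XXU$)
  read x, top X: go to q, push ε → (q, zxzz, XU$)
  read z, top X: go to p, push XX → (p, xzz, XXU$)
  read x, top X: go to q, push ε → (q, zz, XU$)
  read z, top X: go to p, push XX → (p, z, XXU$)
  read z, top X: go to q, push X → (q, ε, XXU$)
All input consumed; state q ∉ F and no further ε-move applies.

Reject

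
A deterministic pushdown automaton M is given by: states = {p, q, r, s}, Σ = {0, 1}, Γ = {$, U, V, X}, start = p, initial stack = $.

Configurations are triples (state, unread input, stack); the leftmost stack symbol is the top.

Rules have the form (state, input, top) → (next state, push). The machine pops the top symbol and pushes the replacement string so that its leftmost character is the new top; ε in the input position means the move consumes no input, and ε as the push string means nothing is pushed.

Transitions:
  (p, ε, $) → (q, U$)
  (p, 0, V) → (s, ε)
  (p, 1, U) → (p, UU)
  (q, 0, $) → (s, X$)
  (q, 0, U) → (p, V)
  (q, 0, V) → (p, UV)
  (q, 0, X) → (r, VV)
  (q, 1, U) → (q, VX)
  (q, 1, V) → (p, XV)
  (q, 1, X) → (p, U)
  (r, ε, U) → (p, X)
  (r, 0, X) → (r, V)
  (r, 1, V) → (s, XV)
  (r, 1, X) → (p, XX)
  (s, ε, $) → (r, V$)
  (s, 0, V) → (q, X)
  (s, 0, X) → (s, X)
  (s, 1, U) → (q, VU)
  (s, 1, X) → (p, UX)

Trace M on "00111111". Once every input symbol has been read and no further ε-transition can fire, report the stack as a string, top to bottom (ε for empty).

(p, 00111111, $)
  ε-move, top $: go to q, push U$ → (q, 00111111, U$)
  read 0, top U: go to p, push V → (p, 0111111, V$)
  read 0, top V: go to s, push ε → (s, 111111, $)
  ε-move, top $: go to r, push V$ → (r, 111111, V$)
  read 1, top V: go to s, push XV → (s, 11111, XV$)
  read 1, top X: go to p, push UX → (p, 1111, UXV$)
  read 1, top U: go to p, push UU → (p, 111, UUXV$)
  read 1, top U: go to p, push UU → (p, 11, UUUXV$)
  read 1, top U: go to p, push UU → (p, 1, UUUUXV$)
  read 1, top U: go to p, push UU → (p, ε, UUUUUXV$)
All input consumed in state p with stack UUUUUXV$.

UUUUUXV$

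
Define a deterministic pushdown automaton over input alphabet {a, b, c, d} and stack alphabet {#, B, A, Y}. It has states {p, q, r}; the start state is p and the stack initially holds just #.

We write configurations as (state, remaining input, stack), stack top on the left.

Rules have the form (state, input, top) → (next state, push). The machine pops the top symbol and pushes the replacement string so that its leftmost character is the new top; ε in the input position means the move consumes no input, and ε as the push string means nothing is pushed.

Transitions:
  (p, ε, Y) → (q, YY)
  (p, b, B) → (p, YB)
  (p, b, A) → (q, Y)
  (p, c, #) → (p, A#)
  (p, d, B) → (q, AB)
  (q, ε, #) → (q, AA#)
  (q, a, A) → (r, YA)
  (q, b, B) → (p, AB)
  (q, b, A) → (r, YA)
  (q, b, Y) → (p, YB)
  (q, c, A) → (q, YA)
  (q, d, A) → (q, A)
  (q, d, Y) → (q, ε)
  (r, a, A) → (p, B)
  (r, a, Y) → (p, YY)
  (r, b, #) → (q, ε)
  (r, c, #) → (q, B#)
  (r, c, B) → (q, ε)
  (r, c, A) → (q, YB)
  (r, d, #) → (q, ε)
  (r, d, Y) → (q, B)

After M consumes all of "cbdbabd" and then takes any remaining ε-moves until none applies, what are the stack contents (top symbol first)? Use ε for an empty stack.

YBYYAA#

(p, cbdbabd, #)
  read c, top #: go to p, push A# → (p, bdbabd, A#)
  read b, top A: go to q, push Y → (q, dbabd, Y#)
  read d, top Y: go to q, push ε → (q, babd, #)
  ε-move, top #: go to q, push AA# → (q, babd, AA#)
  read b, top A: go to r, push YA → (r, abd, YAA#)
  read a, top Y: go to p, push YY → (p, bd, YYAA#)
  ε-move, top Y: go to q, push YY → (q, bd, YYYAA#)
  read b, top Y: go to p, push YB → (p, d, YBYYAA#)
  ε-move, top Y: go to q, push YY → (q, d, YYBYYAA#)
  read d, top Y: go to q, push ε → (q, ε, YBYYAA#)
All input consumed in state q with stack YBYYAA#.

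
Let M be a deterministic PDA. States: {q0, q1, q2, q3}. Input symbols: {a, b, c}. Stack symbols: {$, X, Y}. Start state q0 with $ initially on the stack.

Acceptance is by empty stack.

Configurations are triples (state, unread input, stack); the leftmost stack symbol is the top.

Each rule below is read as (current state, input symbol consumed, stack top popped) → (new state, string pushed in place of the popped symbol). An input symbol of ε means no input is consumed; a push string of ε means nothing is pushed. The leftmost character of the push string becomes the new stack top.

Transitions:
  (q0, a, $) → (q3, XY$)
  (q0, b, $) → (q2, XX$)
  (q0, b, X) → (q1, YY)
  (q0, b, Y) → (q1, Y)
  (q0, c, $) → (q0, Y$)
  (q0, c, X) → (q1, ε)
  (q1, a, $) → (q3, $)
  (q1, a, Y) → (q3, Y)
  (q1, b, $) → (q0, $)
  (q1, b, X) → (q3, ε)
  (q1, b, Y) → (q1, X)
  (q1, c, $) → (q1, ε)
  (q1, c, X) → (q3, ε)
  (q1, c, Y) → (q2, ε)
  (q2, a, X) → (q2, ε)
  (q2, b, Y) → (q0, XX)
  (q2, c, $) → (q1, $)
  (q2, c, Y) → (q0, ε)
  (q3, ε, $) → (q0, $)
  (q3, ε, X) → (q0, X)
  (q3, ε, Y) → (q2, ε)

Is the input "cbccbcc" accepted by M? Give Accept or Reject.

Reject

(q0, cbccbcc, $)
  read c, top $: go to q0, push Y$ → (q0, bccbcc, Y$)
  read b, top Y: go to q1, push Y → (q1, ccbcc, Y$)
  read c, top Y: go to q2, push ε → (q2, cbcc, $)
  read c, top $: go to q1, push $ → (q1, bcc, $)
  read b, top $: go to q0, push $ → (q0, cc, $)
  read c, top $: go to q0, push Y$ → (q0, c, Y$)
No transition applies at (q0, c, Y$); input not fully consumed.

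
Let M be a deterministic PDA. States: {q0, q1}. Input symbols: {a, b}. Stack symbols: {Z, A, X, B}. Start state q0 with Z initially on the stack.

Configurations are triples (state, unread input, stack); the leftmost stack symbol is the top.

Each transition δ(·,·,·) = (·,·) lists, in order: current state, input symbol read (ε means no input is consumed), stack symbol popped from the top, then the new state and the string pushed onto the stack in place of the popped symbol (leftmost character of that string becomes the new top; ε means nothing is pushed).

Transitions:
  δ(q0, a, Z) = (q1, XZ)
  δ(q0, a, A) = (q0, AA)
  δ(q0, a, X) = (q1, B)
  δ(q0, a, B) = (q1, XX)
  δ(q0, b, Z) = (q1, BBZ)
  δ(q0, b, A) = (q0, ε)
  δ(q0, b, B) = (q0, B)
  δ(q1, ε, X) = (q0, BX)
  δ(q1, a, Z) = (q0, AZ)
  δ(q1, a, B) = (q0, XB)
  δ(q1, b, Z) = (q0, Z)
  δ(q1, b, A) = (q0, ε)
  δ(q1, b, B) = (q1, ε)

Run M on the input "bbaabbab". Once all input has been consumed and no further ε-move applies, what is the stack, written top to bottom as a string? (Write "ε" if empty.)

(q0, bbaabbab, Z)
  read b, top Z: go to q1, push BBZ → (q1, baabbab, BBZ)
  read b, top B: go to q1, push ε → (q1, aabbab, BZ)
  read a, top B: go to q0, push XB → (q0, abbab, XBZ)
  read a, top X: go to q1, push B → (q1, bbab, BBZ)
  read b, top B: go to q1, push ε → (q1, bab, BZ)
  read b, top B: go to q1, push ε → (q1, ab, Z)
  read a, top Z: go to q0, push AZ → (q0, b, AZ)
  read b, top A: go to q0, push ε → (q0, ε, Z)
All input consumed in state q0 with stack Z.

Z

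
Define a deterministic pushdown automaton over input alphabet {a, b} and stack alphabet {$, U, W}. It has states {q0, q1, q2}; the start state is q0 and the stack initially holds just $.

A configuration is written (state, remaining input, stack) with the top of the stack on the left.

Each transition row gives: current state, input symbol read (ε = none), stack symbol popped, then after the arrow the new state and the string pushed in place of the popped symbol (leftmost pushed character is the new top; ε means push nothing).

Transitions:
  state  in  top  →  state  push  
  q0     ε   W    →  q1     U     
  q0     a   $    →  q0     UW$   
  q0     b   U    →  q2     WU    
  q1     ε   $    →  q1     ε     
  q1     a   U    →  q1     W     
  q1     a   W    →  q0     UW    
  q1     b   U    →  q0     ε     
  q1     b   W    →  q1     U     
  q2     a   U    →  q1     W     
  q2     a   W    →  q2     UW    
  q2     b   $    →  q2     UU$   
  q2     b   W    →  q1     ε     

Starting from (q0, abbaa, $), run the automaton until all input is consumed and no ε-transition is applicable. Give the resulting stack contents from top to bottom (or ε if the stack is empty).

UWW$

(q0, abbaa, $)
  read a, top $: go to q0, push UW$ → (q0, bbaa, UW$)
  read b, top U: go to q2, push WU → (q2, baa, WUW$)
  read b, top W: go to q1, push ε → (q1, aa, UW$)
  read a, top U: go to q1, push W → (q1, a, WW$)
  read a, top W: go to q0, push UW → (q0, ε, UWW$)
All input consumed in state q0 with stack UWW$.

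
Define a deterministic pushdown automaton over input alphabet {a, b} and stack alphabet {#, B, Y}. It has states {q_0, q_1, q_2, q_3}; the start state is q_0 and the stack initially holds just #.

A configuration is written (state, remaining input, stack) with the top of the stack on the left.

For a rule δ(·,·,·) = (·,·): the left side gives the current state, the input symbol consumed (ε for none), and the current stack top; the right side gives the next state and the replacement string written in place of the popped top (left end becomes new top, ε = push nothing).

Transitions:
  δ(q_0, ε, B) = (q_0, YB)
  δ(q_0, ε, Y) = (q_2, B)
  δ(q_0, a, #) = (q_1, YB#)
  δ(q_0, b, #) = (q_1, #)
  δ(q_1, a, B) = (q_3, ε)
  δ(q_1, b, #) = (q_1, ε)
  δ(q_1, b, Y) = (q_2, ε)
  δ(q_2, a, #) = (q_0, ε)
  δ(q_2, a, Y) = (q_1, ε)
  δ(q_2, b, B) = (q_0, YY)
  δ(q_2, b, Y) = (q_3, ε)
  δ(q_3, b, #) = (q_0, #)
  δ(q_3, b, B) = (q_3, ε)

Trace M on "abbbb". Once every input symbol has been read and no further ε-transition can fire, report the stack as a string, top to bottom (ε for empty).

BYYY#

(q_0, abbbb, #) ⊢ (q_1, bbbb, YB#) ⊢ (q_2, bbb, B#) ⊢ (q_0, bb, YY#) ⊢ (q_2, bb, BY#) ⊢ (q_0, b, YYY#) ⊢ (q_2, b, BYY#) ⊢ (q_0, ε, YYYY#) ⊢ (q_2, ε, BYYY#)
All input consumed in state q_2 with stack BYYY#.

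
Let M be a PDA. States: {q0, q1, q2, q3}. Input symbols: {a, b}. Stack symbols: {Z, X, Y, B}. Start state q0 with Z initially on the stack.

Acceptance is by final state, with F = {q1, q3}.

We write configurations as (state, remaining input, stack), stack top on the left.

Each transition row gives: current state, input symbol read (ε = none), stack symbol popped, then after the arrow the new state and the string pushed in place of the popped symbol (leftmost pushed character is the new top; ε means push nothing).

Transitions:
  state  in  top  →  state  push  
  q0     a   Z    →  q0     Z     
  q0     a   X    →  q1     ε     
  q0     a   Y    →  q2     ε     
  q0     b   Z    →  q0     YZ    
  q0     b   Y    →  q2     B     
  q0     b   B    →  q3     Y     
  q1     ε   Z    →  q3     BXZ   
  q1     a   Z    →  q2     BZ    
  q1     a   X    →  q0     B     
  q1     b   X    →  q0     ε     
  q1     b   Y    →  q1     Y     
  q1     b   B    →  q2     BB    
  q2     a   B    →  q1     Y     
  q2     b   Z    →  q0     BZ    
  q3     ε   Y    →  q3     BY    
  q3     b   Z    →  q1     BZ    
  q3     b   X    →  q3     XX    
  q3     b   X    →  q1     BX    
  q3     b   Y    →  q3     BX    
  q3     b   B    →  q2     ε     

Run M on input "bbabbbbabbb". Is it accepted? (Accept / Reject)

Reject

No computation consumes all input and reaches a final state.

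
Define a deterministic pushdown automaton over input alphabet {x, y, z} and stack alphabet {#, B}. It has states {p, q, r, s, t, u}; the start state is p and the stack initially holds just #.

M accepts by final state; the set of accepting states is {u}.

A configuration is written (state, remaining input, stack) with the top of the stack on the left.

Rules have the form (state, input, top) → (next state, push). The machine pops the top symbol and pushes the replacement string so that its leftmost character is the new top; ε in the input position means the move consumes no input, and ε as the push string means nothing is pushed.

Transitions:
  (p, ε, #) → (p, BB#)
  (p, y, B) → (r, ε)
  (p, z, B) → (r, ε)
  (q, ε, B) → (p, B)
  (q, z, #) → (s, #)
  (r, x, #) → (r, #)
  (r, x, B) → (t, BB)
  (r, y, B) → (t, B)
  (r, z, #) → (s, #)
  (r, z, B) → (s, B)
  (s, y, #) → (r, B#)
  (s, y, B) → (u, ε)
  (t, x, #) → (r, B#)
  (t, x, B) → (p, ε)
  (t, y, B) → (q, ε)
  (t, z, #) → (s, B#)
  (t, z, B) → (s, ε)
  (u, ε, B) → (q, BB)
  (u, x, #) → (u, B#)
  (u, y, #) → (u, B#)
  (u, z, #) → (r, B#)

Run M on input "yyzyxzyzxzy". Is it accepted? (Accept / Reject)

(p, yyzyxzyzxzy, #) ⊢ (p, yyzyxzyzxzy, BB#) ⊢ (r, yzyxzyzxzy, B#) ⊢ (t, zyxzyzxzy, B#) ⊢ (s, yxzyzxzy, #) ⊢ (r, xzyzxzy, B#) ⊢ (t, zyzxzy, BB#) ⊢ (s, yzxzy, B#) ⊢ (u, zxzy, #) ⊢ (r, xzy, B#) ⊢ (t, zy, BB#) ⊢ (s, y, B#) ⊢ (u, ε, #)
All input consumed; state u ∈ F.

Accept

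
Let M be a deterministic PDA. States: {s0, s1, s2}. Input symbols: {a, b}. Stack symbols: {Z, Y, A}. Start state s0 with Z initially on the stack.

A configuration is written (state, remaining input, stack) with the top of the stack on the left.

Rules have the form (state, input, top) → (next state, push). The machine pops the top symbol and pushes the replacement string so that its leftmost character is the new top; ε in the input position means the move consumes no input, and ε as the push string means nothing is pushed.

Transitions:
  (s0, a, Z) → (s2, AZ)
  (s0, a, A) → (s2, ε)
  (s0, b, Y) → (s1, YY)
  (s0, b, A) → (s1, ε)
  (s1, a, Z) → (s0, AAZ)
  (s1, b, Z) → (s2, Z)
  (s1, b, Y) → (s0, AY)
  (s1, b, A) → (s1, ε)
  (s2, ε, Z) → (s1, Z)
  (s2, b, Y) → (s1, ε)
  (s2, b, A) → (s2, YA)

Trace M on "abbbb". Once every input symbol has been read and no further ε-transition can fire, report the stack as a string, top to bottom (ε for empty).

(s0, abbbb, Z)
  read a, top Z: go to s2, push AZ → (s2, bbbb, AZ)
  read b, top A: go to s2, push YA → (s2, bbb, YAZ)
  read b, top Y: go to s1, push ε → (s1, bb, AZ)
  read b, top A: go to s1, push ε → (s1, b, Z)
  read b, top Z: go to s2, push Z → (s2, ε, Z)
  ε-move, top Z: go to s1, push Z → (s1, ε, Z)
All input consumed in state s1 with stack Z.

Z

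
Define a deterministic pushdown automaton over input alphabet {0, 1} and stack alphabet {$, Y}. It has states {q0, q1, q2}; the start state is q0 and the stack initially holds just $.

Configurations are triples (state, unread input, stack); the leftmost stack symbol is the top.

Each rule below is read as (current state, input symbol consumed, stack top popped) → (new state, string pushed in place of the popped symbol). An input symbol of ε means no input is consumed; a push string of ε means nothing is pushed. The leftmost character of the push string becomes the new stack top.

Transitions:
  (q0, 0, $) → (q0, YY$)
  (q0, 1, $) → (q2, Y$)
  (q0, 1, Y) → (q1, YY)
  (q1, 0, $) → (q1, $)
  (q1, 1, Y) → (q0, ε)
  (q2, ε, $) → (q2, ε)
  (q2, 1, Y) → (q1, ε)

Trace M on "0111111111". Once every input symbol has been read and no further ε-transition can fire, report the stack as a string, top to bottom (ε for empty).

YYY$

(q0, 0111111111, $)
  read 0, top $: go to q0, push YY$ → (q0, 111111111, YY$)
  read 1, top Y: go to q1, push YY → (q1, 11111111, YYY$)
  read 1, top Y: go to q0, push ε → (q0, 1111111, YY$)
  read 1, top Y: go to q1, push YY → (q1, 111111, YYY$)
  read 1, top Y: go to q0, push ε → (q0, 11111, YY$)
  read 1, top Y: go to q1, push YY → (q1, 1111, YYY$)
  read 1, top Y: go to q0, push ε → (q0, 111, YY$)
  read 1, top Y: go to q1, push YY → (q1, 11, YYY$)
  read 1, top Y: go to q0, push ε → (q0, 1, YY$)
  read 1, top Y: go to q1, push YY → (q1, ε, YYY$)
All input consumed in state q1 with stack YYY$.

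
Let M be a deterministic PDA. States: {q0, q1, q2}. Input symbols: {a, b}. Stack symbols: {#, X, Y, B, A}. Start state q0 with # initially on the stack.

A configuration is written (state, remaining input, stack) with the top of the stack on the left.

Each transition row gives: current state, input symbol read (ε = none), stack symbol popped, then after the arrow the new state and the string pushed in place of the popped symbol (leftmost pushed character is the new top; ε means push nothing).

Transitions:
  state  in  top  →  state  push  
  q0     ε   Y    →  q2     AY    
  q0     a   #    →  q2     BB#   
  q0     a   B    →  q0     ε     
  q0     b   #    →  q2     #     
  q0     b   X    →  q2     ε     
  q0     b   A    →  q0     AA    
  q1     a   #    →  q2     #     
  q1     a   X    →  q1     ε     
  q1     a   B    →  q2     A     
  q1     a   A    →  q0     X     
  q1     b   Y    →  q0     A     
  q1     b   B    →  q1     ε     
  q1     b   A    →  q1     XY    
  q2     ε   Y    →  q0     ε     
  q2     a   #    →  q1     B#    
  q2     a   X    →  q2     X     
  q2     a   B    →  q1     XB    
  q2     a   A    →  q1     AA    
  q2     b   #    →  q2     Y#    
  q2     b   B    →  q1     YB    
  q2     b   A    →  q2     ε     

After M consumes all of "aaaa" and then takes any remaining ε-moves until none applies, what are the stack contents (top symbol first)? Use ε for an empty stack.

AB#

(q0, aaaa, #)
  read a, top #: go to q2, push BB# → (q2, aaa, BB#)
  read a, top B: go to q1, push XB → (q1, aa, XBB#)
  read a, top X: go to q1, push ε → (q1, a, BB#)
  read a, top B: go to q2, push A → (q2, ε, AB#)
All input consumed in state q2 with stack AB#.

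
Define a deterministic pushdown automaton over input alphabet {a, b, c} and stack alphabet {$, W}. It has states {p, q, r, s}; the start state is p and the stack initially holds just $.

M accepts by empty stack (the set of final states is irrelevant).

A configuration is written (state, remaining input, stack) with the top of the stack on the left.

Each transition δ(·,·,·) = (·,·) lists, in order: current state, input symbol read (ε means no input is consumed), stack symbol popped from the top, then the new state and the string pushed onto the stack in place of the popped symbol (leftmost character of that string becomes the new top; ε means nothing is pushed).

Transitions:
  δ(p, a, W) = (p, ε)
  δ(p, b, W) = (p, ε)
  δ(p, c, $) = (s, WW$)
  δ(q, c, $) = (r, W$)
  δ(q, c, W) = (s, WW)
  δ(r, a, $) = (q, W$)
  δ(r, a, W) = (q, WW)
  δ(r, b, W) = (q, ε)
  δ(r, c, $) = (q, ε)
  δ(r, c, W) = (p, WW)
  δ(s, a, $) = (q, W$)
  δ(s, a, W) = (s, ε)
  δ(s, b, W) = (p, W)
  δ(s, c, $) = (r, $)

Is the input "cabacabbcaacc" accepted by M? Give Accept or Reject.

(p, cabacabbcaacc, $)
  read c, top $: go to s, push WW$ → (s, abacabbcaacc, WW$)
  read a, top W: go to s, push ε → (s, bacabbcaacc, W$)
  read b, top W: go to p, push W → (p, acabbcaacc, W$)
  read a, top W: go to p, push ε → (p, cabbcaacc, $)
  read c, top $: go to s, push WW$ → (s, abbcaacc, WW$)
  read a, top W: go to s, push ε → (s, bbcaacc, W$)
  read b, top W: go to p, push W → (p, bcaacc, W$)
  read b, top W: go to p, push ε → (p, caacc, $)
  read c, top $: go to s, push WW$ → (s, aacc, WW$)
  read a, top W: go to s, push ε → (s, acc, W$)
  read a, top W: go to s, push ε → (s, cc, $)
  read c, top $: go to r, push $ → (r, c, $)
  read c, top $: go to q, push ε → (q, ε, ε)
All input consumed and the stack is empty.

Accept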